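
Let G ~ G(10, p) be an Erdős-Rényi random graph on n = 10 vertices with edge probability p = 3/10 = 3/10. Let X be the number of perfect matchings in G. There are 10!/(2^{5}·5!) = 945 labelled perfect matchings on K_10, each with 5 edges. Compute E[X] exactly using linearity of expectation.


K_10 has 10!/(2^{5}·5!) = 945 labelled perfect matchings.
For each such perfect matching H, let X_H = 1 if all 5 edges of H are present in G. Then P[X_H = 1] = p^{5} = (3/10)^{5} = 243/100000.
By linearity: E[X] = Σ_H E[X_H] = 945 · p^{5} = 945 · 243/100000 = 45927/20000.
Numerically: E[X] ≈ 2.296.

E[X] = 945 · (3/10)^{5} = 45927/20000 ≈ 2.296.


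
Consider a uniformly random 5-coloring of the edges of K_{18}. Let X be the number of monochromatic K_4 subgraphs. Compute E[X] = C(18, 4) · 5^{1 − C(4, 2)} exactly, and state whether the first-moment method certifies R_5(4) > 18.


E[X] = C(18, 4) · 5^{1 − 6} = 3060 · 5^{−5} = 3060/3125.
As a reduced fraction: E[X] = 612/625 ≈ 0.979.
Is E[X] < 1? YES.
Since E[X] < 1, there exists a 5-coloring of K_{18} with no monochromatic K_4; hence R_5(4) > 18.

E[X] = 612/625 ≈ 0.979; E[X] < 1, so R_5(4) > 18.


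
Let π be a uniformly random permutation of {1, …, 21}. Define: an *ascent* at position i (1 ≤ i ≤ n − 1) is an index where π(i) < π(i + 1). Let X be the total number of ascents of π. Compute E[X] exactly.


Write X = Σ X_I over i = 1, …, 20, with X_I the indicator of one ascent.
There are 20 indicators.
For each fixed i, the pair (π(i), π(i+1)) is a uniformly random ordered pair of distinct values from {1, …, 21}; by symmetry P[π(i) < π(i+1)] = 1/2.
By linearity: E[X] = 20 · (1/2) = (21 − 1) · (1/2) = 10 ≈ 10.000000.

E[X] = 10 = 10.000000.


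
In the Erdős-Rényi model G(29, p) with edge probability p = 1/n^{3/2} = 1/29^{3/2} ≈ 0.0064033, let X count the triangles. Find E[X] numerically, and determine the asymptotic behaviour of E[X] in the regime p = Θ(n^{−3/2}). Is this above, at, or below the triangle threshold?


Number of potential triangles: C(29, 3) = 3654.
Each occurs with probability p³ ≈ (0.0064033)³ ≈ 2.6254818e-07.
By linearity: E[X] = C(29, 3)·p³ ≈ 3654 · 2.6254818e-07 ≈ 0.00096.
Since α = 3/2 > 1, p = c/n^{3/2} = o(1/n) is below the triangle threshold p ~ 1/n. Asymptotically E[X] ~ (c³/6)·n^{3(1−α)} = (1³/6)·n^{-1.5} → 0, so by Markov's inequality G has no triangles w.h.p.

E[X] ≈ 0.00096; in regime p = Θ(1/n^{3/2}) E[X] tends to 0 (below the triangle threshold p ~ 1/n).


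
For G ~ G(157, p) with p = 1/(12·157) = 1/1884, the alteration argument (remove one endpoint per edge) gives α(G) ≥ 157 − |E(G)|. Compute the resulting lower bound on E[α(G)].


E[|E(G)|] = C(157, 2)·p = 12246 · (1/1884) = 13/2.
E[α(G)] ≥ n − E[|E(G)|] = 157 − 13/2 = 301/2.
Numerically: ≈ 150.50000.
(This is only a lower bound; the true E[α(G)] may be larger.)

E[α(G)] ≥ 301/2 ≈ 150.50000.


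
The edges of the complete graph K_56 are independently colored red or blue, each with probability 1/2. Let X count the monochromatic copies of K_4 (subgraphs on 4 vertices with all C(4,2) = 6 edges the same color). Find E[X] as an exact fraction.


Let X = Σ_S X_S over the C(56, 4) = 367290 subsets S of size 4, where X_S = 1 if the K_4 on S is monochromatic.
For a fixed S, the K_4 on S has C(4, 2) = 6 edges. P[all 6 edges red] = (1/2)^6, and likewise for blue, so P[monochromatic] = 2·(1/2)^6 = 2^{1 − 6} = 1/32.
Summing: E[X] = C(56, 4) · 2^{1 − 6} = 367290 · 1/32 = 183645/16.
Numerically: E[X] ≈ 11477.8125.

E[X] = C(56,4)·2^(1−C(4,2)) = 183645/16 ≈ 11477.8125.


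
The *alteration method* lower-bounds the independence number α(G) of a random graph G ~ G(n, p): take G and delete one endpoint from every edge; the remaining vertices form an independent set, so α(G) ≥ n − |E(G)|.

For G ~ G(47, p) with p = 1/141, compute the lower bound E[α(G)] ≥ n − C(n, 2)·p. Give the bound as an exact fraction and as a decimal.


E[|E(G)|] = C(47, 2)·p = 1081 · (1/141) = 23/3.
E[α(G)] ≥ n − E[|E(G)|] = 47 − 23/3 = 118/3.
Numerically: ≈ 39.333333.
(This is only a lower bound; the true E[α(G)] may be larger.)

E[α(G)] ≥ 118/3 ≈ 39.333333.


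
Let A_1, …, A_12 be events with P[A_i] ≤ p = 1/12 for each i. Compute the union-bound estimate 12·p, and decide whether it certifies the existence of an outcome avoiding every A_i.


Union bound: P[∪_{i=1}^{12} A_i] ≤ Σ_i P[A_i] ≤ 12·p = 12·(1/12) = 1.
Numerically: 1 ≈ 1.0000.
Is 1 < 1? NO.
Since the bound 1 is ≥ 1, the union bound is uninformative here; it does NOT by itself certify existence.

12·p = 1 ≈ 1.0000; existence NOT certified by the union bound.


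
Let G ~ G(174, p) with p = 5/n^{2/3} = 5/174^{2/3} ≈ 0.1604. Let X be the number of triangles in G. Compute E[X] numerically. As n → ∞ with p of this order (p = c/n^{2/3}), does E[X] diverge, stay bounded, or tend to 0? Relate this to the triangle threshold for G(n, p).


Number of potential triangles: C(174, 3) = 862924.
Each occurs with probability p³ ≈ (0.1604)³ ≈ 4.128683e-03.
By linearity: E[X] = C(174, 3)·p³ ≈ 862924 · 4.128683e-03 ≈ 3562.7395.
Since α = 2/3 < 1, p = c/n^{2/3} ≫ 1/n is above the triangle threshold p ~ 1/n. Asymptotically E[X] ~ (c³/6)·n^{3(1−α)} = (5³/6)·n^{1} → ∞; triangles are abundant w.h.p.

E[X] ≈ 3562.7395; in regime p = Θ(1/n^{2/3}) E[X] diverges (above the triangle threshold p ~ 1/n).


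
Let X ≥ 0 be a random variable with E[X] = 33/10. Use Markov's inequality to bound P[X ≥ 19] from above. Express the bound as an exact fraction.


μ = E[X] = 33/10, a = 19.
Markov: P[X ≥ 19] ≤ μ/a = (33/10)/19 = 33/190.
Numerically: ≈ 0.173684.
(Since a = 19 > μ = 3.300000, the bound 33/190 is < 1 and informative.)

P[X ≥ 19] ≤ 33/190 ≈ 0.173684.


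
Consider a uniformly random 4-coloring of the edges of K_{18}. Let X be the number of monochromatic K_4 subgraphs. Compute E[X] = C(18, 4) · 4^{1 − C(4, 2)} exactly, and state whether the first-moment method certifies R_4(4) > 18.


E[X] = C(18, 4) · 4^{1 − 6} = 3060 · 4^{−5} = 3060/1024.
As a reduced fraction: E[X] = 765/256 ≈ 2.98828.
Is E[X] < 1? NO.
Since E[X] ≥ 1, the first-moment bound is inconclusive at n = 18; it does NOT by itself certify R_4(4) > 18.

E[X] = 765/256 ≈ 2.98828; E[X] ≥ 1; first-moment method inconclusive here.


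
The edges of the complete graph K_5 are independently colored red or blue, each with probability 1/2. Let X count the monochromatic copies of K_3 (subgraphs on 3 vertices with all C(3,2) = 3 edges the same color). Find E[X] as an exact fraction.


Let X = Σ_S X_S over the C(5, 3) = 10 subsets S of size 3, where X_S = 1 if the K_3 on S is monochromatic.
For a fixed S, the K_3 on S has C(3, 2) = 3 edges. P[all 3 edges red] = (1/2)^3, and likewise for blue, so P[monochromatic] = 2·(1/2)^3 = 2^{1 − 3} = 1/4.
By linearity of expectation: E[X] = C(5, 3) · 2^{1 − 3} = 10 · 1/4 = 5/2.
Numerically: E[X] ≈ 2.50000.

E[X] = C(5,3)·2^(1−C(3,2)) = 5/2 ≈ 2.50000.


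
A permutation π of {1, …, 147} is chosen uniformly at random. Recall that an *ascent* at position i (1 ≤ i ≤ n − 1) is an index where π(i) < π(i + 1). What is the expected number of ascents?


Write X = Σ X_I over i = 1, …, 146, with X_I the indicator of one ascent.
There are 146 indicators.
For each fixed i, the pair (π(i), π(i+1)) is a uniformly random ordered pair of distinct values from {1, …, 147}; by symmetry P[π(i) < π(i+1)] = 1/2.
By linearity: E[X] = 146 · (1/2) = (147 − 1) · (1/2) = 73 ≈ 73.0000.

E[X] = 73 = 73.0000.


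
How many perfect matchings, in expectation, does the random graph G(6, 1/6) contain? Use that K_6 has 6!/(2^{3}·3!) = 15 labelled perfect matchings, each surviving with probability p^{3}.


K_6 has 6!/(2^{3}·3!) = 15 labelled perfect matchings.
For each such perfect matching H, let X_H = 1 if all 3 edges of H are present in G. Then P[X_H = 1] = p^{3} = (1/6)^{3} = 1/216.
By linearity of expectation: E[X] = Σ_H E[X_H] = 15 · p^{3} = 15 · 1/216 = 5/72.
Numerically: E[X] ≈ 0.0694.

E[X] = 15 · (1/6)^{3} = 5/72 ≈ 0.0694.


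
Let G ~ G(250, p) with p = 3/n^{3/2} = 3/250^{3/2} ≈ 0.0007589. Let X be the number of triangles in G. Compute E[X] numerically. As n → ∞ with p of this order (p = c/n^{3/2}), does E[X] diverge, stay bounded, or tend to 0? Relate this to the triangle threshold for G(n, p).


Number of potential triangles: C(250, 3) = 2573000.
Each occurs with probability p³ ≈ (0.0007589)³ ≈ 4.371533e-10.
By linearity: E[X] = C(250, 3)·p³ ≈ 2573000 · 4.371533e-10 ≈ 0.0011.
Since α = 3/2 > 1, p = c/n^{3/2} = o(1/n) is below the triangle threshold p ~ 1/n. Asymptotically E[X] ~ (c³/6)·n^{3(1−α)} = (3³/6)·n^{-1.5} → 0, so by Markov's inequality G has no triangles w.h.p.

E[X] ≈ 0.0011; in regime p = Θ(1/n^{3/2}) E[X] tends to 0 (below the triangle threshold p ~ 1/n).


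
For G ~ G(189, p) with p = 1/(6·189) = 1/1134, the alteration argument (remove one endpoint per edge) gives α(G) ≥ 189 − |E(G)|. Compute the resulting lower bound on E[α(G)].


E[|E(G)|] = C(189, 2)·p = 17766 · (1/1134) = 47/3.
E[α(G)] ≥ n − E[|E(G)|] = 189 − 47/3 = 520/3.
Numerically: ≈ 173.3333.
(This is only a lower bound; the true E[α(G)] may be larger.)

E[α(G)] ≥ 520/3 ≈ 173.3333.


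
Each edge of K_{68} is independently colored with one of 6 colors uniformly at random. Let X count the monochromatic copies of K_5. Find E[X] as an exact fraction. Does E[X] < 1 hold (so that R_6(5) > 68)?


E[X] = C(68, 5) · 6^{1 − 10} = 10424128 · 6^{−9} = 10424128/10077696.
As a reduced fraction: E[X] = 162877/157464 ≈ 1.0344.
Is E[X] < 1? NO.
Since E[X] ≥ 1, the first-moment bound is inconclusive at n = 68; it does NOT by itself certify R_6(5) > 68.

E[X] = 162877/157464 ≈ 1.0344; E[X] ≥ 1; first-moment method inconclusive here.


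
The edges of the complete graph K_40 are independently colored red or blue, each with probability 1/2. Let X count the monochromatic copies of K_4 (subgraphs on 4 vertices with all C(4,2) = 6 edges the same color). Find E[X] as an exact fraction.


Let X = Σ_S X_S over the C(40, 4) = 91390 subsets S of size 4, where X_S = 1 if the K_4 on S is monochromatic.
For a fixed S, the K_4 on S has C(4, 2) = 6 edges. P[all 6 edges red] = (1/2)^6, and likewise for blue, so P[monochromatic] = 2·(1/2)^6 = 2^{1 − 6} = 1/32.
By linearity: E[X] = C(40, 4) · 2^{1 − 6} = 91390 · 1/32 = 45695/16.
Numerically: E[X] ≈ 2855.937500.

E[X] = C(40,4)·2^(1−C(4,2)) = 45695/16 ≈ 2855.937500.


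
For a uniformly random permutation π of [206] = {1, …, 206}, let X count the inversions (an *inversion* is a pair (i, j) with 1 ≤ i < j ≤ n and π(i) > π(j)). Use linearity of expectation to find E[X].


Write X = Σ X_I over the C(206, 2) = 21115 pairs i < j, with X_I the indicator of one inversion.
There are 21115 indicators.
For each fixed pair i < j, the values π(i) and π(j) are two distinct elements of {1, …, 206} in uniformly random order; by symmetry P[π(i) > π(j)] = 1/2.
By linearity: E[X] = 21115 · (1/2) = C(206, 2) · (1/2) = 21115/2 = 21115/2 ≈ 10557.50000.

E[X] = 21115/2 = 10557.50000.


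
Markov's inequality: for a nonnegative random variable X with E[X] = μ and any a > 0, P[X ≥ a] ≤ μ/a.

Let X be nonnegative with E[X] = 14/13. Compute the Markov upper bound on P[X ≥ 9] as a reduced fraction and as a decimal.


μ = E[X] = 14/13, a = 9.
Markov: P[X ≥ 9] ≤ μ/a = (14/13)/9 = 14/117.
Numerically: ≈ 0.120.
(Since a = 9 > μ = 1.077, the bound 14/117 is < 1 and informative.)

P[X ≥ 9] ≤ 14/117 ≈ 0.120.


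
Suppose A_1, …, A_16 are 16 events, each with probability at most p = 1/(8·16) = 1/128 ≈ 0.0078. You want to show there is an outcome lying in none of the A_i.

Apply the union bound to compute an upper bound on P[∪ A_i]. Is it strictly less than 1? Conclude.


Union bound: P[∪_{i=1}^{16} A_i] ≤ Σ_i P[A_i] ≤ 16·p = 16·(1/128) = 1/8.
Numerically: 1/8 ≈ 0.1250.
Is 1/8 < 1? YES.
Since P[∪ A_i] ≤ 1/8 < 1, the complement has P[∩ A_i^c] ≥ 1 − 1/8 = 7/8 > 0, so some outcome avoids every A_i.

16·p = 1/8 ≈ 0.1250; existence CERTIFIED by the union bound.


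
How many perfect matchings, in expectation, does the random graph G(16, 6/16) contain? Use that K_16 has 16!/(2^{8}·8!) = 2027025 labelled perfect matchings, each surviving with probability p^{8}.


K_16 has 16!/(2^{8}·8!) = 2027025 labelled perfect matchings.
For each such perfect matching H, let X_H = 1 if all 8 edges of H are present in G. Then P[X_H = 1] = p^{8} = (3/8)^{8} = 6561/16777216.
Summing the indicators: E[X] = Σ_H E[X_H] = 2027025 · p^{8} = 2027025 · 6561/16777216 = 13299311025/16777216.
Numerically: E[X] ≈ 792.7.

E[X] = 2027025 · (3/8)^{8} = 13299311025/16777216 ≈ 792.7.


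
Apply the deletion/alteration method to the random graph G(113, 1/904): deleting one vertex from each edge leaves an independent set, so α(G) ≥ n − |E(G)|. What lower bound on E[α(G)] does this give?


E[|E(G)|] = C(113, 2)·p = 6328 · (1/904) = 7.
E[α(G)] ≥ n − E[|E(G)|] = 113 − 7 = 106.
Numerically: ≈ 106.000000.
(This is only a lower bound; the true E[α(G)] may be larger.)

E[α(G)] ≥ 106 ≈ 106.000000.


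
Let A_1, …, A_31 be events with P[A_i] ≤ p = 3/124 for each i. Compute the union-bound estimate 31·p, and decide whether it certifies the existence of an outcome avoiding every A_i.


Union bound: P[∪_{i=1}^{31} A_i] ≤ Σ_i P[A_i] ≤ 31·p = 31·(3/124) = 3/4.
Numerically: 3/4 ≈ 0.75000.
Is 3/4 < 1? YES.
Since P[∪ A_i] ≤ 3/4 < 1, the complement has P[∩ A_i^c] ≥ 1 − 3/4 = 1/4 > 0, so some outcome avoids every A_i.

31·p = 3/4 ≈ 0.75000; existence CERTIFIED by the union bound.


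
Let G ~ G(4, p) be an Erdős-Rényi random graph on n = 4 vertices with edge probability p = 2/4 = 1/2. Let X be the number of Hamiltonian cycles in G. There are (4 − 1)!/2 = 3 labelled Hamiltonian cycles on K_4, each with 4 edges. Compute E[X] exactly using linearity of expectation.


K_4 has (4 − 1)!/2 = 3 labelled Hamiltonian cycles.
For each such Hamiltonian cycle H, let X_H = 1 if all 4 edges of H are present in G. Then P[X_H = 1] = p^{4} = (1/2)^{4} = 1/16.
By linearity of expectation: E[X] = Σ_H E[X_H] = 3 · p^{4} = 3 · 1/16 = 3/16.
Numerically: E[X] ≈ 0.188.

E[X] = 3 · (1/2)^{4} = 3/16 ≈ 0.188.


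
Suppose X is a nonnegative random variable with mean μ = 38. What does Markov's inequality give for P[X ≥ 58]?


μ = E[X] = 38, a = 58.
Markov: P[X ≥ 58] ≤ μ/a = (38)/58 = 19/29.
Numerically: ≈ 0.6552.
(Since a = 58 > μ = 38.0000, the bound 19/29 is < 1 and informative.)

P[X ≥ 58] ≤ 19/29 ≈ 0.6552.


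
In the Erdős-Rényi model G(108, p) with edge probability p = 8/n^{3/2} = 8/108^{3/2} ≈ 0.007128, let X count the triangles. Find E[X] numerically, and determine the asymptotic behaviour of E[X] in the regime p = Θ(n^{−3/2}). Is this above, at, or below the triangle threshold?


Number of potential triangles: C(108, 3) = 204156.
Each occurs with probability p³ ≈ (0.007128)³ ≈ 3.621288e-07.
By linearity: E[X] = C(108, 3)·p³ ≈ 204156 · 3.621288e-07 ≈ 0.0739.
Since α = 3/2 > 1, p = c/n^{3/2} = o(1/n) is below the triangle threshold p ~ 1/n. Asymptotically E[X] ~ (c³/6)·n^{3(1−α)} = (8³/6)·n^{-1.5} → 0, so by Markov's inequality G has no triangles w.h.p.

E[X] ≈ 0.0739; in regime p = Θ(1/n^{3/2}) E[X] tends to 0 (below the triangle threshold p ~ 1/n).


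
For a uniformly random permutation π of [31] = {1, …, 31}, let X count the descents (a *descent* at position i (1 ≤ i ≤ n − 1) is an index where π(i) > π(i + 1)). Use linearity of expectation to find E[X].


Write X = Σ X_I over i = 1, …, 30, with X_I the indicator of one descent.
There are 30 indicators.
For each fixed i, the pair (π(i), π(i+1)) is a uniformly random ordered pair of distinct values from {1, …, 31}; by symmetry P[π(i) > π(i+1)] = 1/2.
By linearity: E[X] = 30 · (1/2) = (31 − 1) · (1/2) = 15 ≈ 15.000000.

E[X] = 15 = 15.000000.


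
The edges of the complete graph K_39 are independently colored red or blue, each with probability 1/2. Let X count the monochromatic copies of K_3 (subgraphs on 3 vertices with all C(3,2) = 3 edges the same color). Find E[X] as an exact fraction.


Let X = Σ_S X_S over the C(39, 3) = 9139 subsets S of size 3, where X_S = 1 if the K_3 on S is monochromatic.
For a fixed S, the K_3 on S has C(3, 2) = 3 edges. P[all 3 edges red] = (1/2)^3, and likewise for blue, so P[monochromatic] = 2·(1/2)^3 = 2^{1 − 3} = 1/4.
By linearity: E[X] = C(39, 3) · 2^{1 − 3} = 9139 · 1/4 = 9139/4.
Numerically: E[X] ≈ 2284.7500.

E[X] = C(39,3)·2^(1−C(3,2)) = 9139/4 ≈ 2284.7500.


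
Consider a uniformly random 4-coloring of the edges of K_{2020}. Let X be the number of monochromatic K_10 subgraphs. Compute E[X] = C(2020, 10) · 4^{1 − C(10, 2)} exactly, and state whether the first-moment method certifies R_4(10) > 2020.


E[X] = C(2020, 10) · 4^{1 − 45} = 304832018578739931133653656 · 4^{−44} = 304832018578739931133653656/309485009821345068724781056.
As a reduced fraction: E[X] = 38104002322342491391706707/38685626227668133590597632 ≈ 0.98497.
Is E[X] < 1? YES.
Since E[X] < 1, there exists a 4-coloring of K_{2020} with no monochromatic K_10; hence R_4(10) > 2020.

E[X] = 38104002322342491391706707/38685626227668133590597632 ≈ 0.98497; E[X] < 1, so R_4(10) > 2020.


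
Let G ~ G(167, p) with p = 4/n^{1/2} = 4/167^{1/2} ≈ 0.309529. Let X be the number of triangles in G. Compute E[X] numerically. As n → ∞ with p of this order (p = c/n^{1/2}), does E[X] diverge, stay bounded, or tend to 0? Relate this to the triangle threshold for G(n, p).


Number of potential triangles: C(167, 3) = 762355.
Each occurs with probability p³ ≈ (0.309529)³ ≈ 2.96555011e-02.
By linearity: E[X] = C(167, 3)·p³ ≈ 762355 · 2.96555011e-02 ≈ 22608.019562.
Since α = 1/2 < 1, p = c/n^{1/2} ≫ 1/n is above the triangle threshold p ~ 1/n. Asymptotically E[X] ~ (c³/6)·n^{3(1−α)} = (4³/6)·n^{1.5} → ∞; triangles are abundant w.h.p.

E[X] ≈ 22608.019562; in regime p = Θ(1/n^{1/2}) E[X] diverges (above the triangle threshold p ~ 1/n).


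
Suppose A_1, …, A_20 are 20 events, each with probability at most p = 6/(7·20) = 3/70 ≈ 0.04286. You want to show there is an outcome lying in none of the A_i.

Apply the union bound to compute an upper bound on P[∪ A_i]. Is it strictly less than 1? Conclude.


Union bound: P[∪_{i=1}^{20} A_i] ≤ Σ_i P[A_i] ≤ 20·p = 20·(3/70) = 6/7.
Numerically: 6/7 ≈ 0.85714.
Is 6/7 < 1? YES.
Since P[∪ A_i] ≤ 6/7 < 1, the complement has P[∩ A_i^c] ≥ 1 − 6/7 = 1/7 > 0, so some outcome avoids every A_i.

20·p = 6/7 ≈ 0.85714; existence CERTIFIED by the union bound.


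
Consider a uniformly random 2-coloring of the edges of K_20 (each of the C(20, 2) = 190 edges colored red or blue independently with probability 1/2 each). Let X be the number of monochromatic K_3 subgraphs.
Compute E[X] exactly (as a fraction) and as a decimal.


Let X = Σ_S X_S over the C(20, 3) = 1140 subsets S of size 3, where X_S = 1 if the K_3 on S is monochromatic.
For a fixed S, the K_3 on S has C(3, 2) = 3 edges. P[all 3 edges red] = (1/2)^3, and likewise for blue, so P[monochromatic] = 2·(1/2)^3 = 2^{1 − 3} = 1/4.
Summing: E[X] = C(20, 3) · 2^{1 − 3} = 1140 · 1/4 = 285.
Numerically: E[X] ≈ 285.000000.

E[X] = C(20,3)·2^(1−C(3,2)) = 285 ≈ 285.000000.


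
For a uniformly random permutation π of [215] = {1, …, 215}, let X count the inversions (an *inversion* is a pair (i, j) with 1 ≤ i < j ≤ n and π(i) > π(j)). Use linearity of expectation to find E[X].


Write X = Σ X_I over the C(215, 2) = 23005 pairs i < j, with X_I the indicator of one inversion.
There are 23005 indicators.
For each fixed pair i < j, the values π(i) and π(j) are two distinct elements of {1, …, 215} in uniformly random order; by symmetry P[π(i) > π(j)] = 1/2.
By linearity: E[X] = 23005 · (1/2) = C(215, 2) · (1/2) = 23005/2 = 23005/2 ≈ 11502.500000.

E[X] = 23005/2 = 11502.500000.


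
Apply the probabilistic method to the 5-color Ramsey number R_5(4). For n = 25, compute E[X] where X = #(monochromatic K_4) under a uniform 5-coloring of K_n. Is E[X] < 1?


E[X] = C(25, 4) · 5^{1 − 6} = 12650 · 5^{−5} = 12650/3125.
As a reduced fraction: E[X] = 506/125 ≈ 4.0480.
Is E[X] < 1? NO.
Since E[X] ≥ 1, the first-moment bound is inconclusive at n = 25; it does NOT by itself certify R_5(4) > 25.

E[X] = 506/125 ≈ 4.0480; E[X] ≥ 1; first-moment method inconclusive here.


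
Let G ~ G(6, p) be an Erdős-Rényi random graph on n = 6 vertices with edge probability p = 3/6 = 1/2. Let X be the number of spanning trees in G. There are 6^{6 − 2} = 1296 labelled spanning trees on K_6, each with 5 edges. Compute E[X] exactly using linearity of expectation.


K_6 has 6^{6 − 2} = 1296 labelled spanning trees.
For each such spanning tree H, let X_H = 1 if all 5 edges of H are present in G. Then P[X_H = 1] = p^{5} = (1/2)^{5} = 1/32.
By linearity: E[X] = Σ_H E[X_H] = 1296 · p^{5} = 1296 · 1/32 = 81/2.
Numerically: E[X] ≈ 40.5.

E[X] = 1296 · (1/2)^{5} = 81/2 ≈ 40.5.


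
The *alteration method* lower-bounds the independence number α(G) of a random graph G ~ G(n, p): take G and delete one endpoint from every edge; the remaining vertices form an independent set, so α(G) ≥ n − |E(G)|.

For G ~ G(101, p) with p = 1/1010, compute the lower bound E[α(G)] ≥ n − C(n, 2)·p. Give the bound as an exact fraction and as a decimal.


E[|E(G)|] = C(101, 2)·p = 5050 · (1/1010) = 5.
E[α(G)] ≥ n − E[|E(G)|] = 101 − 5 = 96.
Numerically: ≈ 96.000.
(This is only a lower bound; the true E[α(G)] may be larger.)

E[α(G)] ≥ 96 ≈ 96.000.


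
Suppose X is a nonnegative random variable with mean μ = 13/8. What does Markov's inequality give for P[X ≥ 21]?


μ = E[X] = 13/8, a = 21.
Markov: P[X ≥ 21] ≤ μ/a = (13/8)/21 = 13/168.
Numerically: ≈ 0.077381.
(Since a = 21 > μ = 1.625000, the bound 13/168 is < 1 and informative.)

P[X ≥ 21] ≤ 13/168 ≈ 0.077381.


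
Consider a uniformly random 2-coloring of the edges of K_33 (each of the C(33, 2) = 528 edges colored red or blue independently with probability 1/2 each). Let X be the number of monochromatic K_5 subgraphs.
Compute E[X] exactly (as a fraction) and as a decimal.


Let X = Σ_S X_S over the C(33, 5) = 237336 subsets S of size 5, where X_S = 1 if the K_5 on S is monochromatic.
For a fixed S, the K_5 on S has C(5, 2) = 10 edges. P[all 10 edges red] = (1/2)^10, and likewise for blue, so P[monochromatic] = 2·(1/2)^10 = 2^{1 − 10} = 1/512.
By linearity of expectation: E[X] = C(33, 5) · 2^{1 − 10} = 237336 · 1/512 = 29667/64.
Numerically: E[X] ≈ 463.5469.

E[X] = C(33,5)·2^(1−C(5,2)) = 29667/64 ≈ 463.5469.


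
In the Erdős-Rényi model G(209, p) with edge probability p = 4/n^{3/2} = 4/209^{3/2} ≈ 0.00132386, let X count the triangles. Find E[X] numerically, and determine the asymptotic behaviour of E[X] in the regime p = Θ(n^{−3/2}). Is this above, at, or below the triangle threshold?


Number of potential triangles: C(209, 3) = 1499784.
Each occurs with probability p³ ≈ (0.00132386)³ ≈ 2.32018004e-09.
By linearity: E[X] = C(209, 3)·p³ ≈ 1499784 · 2.32018004e-09 ≈ 0.003480.
Since α = 3/2 > 1, p = c/n^{3/2} = o(1/n) is below the triangle threshold p ~ 1/n. Asymptotically E[X] ~ (c³/6)·n^{3(1−α)} = (4³/6)·n^{-1.5} → 0, so by Markov's inequality G has no triangles w.h.p.

E[X] ≈ 0.003480; in regime p = Θ(1/n^{3/2}) E[X] tends to 0 (below the triangle threshold p ~ 1/n).


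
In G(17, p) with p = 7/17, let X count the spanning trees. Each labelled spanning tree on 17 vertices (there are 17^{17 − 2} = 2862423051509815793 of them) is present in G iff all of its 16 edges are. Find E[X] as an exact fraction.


K_17 has 17^{17 − 2} = 2862423051509815793 labelled spanning trees.
For each such spanning tree H, let X_H = 1 if all 16 edges of H are present in G. Then P[X_H = 1] = p^{16} = (7/17)^{16} = 33232930569601/48661191875666868481.
By linearity: E[X] = Σ_H E[X_H] = 2862423051509815793 · p^{16} = 2862423051509815793 · 33232930569601/48661191875666868481 = 33232930569601/17.
Numerically: E[X] ≈ 1.95488e+12.

E[X] = 2862423051509815793 · (7/17)^{16} = 33232930569601/17 ≈ 1.95488e+12.


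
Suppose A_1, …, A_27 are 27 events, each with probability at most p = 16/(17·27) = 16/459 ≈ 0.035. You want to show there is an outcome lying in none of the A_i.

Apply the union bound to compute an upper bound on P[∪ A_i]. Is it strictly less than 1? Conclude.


Union bound: P[∪_{i=1}^{27} A_i] ≤ Σ_i P[A_i] ≤ 27·p = 27·(16/459) = 16/17.
Numerically: 16/17 ≈ 0.941.
Is 16/17 < 1? YES.
Since P[∪ A_i] ≤ 16/17 < 1, the complement has P[∩ A_i^c] ≥ 1 − 16/17 = 1/17 > 0, so some outcome avoids every A_i.

27·p = 16/17 ≈ 0.941; existence CERTIFIED by the union bound.


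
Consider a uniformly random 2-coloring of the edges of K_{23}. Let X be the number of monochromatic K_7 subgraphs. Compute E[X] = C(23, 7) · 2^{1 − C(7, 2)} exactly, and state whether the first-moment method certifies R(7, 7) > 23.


E[X] = C(23, 7) · 2^{1 − 21} = 245157 · 2^{−20} = 245157/1048576.
As a reduced fraction: E[X] = 245157/1048576 ≈ 0.2338.
Is E[X] < 1? YES.
Since E[X] < 1, there exists a 2-coloring of K_{23} with no monochromatic K_7; hence R(7, 7) > 23.

E[X] = 245157/1048576 ≈ 0.2338; E[X] < 1, so R(7, 7) > 23.


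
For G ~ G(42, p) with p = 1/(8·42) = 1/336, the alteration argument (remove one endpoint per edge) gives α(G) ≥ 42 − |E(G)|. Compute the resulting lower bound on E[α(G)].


E[|E(G)|] = C(42, 2)·p = 861 · (1/336) = 41/16.
E[α(G)] ≥ n − E[|E(G)|] = 42 − 41/16 = 631/16.
Numerically: ≈ 39.437500.
(This is only a lower bound; the true E[α(G)] may be larger.)

E[α(G)] ≥ 631/16 ≈ 39.437500.


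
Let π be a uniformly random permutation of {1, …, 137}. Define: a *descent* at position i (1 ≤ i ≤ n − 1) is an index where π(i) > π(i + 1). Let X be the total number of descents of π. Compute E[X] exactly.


Write X = Σ X_I over i = 1, …, 136, with X_I the indicator of one descent.
There are 136 indicators.
For each fixed i, the pair (π(i), π(i+1)) is a uniformly random ordered pair of distinct values from {1, …, 137}; by symmetry P[π(i) > π(i+1)] = 1/2.
By linearity: E[X] = 136 · (1/2) = (137 − 1) · (1/2) = 68 ≈ 68.00000.

E[X] = 68 = 68.00000.


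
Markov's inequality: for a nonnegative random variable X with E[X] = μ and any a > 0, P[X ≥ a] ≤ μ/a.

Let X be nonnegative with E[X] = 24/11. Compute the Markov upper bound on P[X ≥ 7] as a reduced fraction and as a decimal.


μ = E[X] = 24/11, a = 7.
Markov: P[X ≥ 7] ≤ μ/a = (24/11)/7 = 24/77.
Numerically: ≈ 0.312.
(Since a = 7 > μ = 2.182, the bound 24/77 is < 1 and informative.)

P[X ≥ 7] ≤ 24/77 ≈ 0.312.


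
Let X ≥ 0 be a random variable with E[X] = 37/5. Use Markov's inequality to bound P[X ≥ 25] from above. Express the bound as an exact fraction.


μ = E[X] = 37/5, a = 25.
Markov: P[X ≥ 25] ≤ μ/a = (37/5)/25 = 37/125.
Numerically: ≈ 0.296.
(Since a = 25 > μ = 7.400, the bound 37/125 is < 1 and informative.)

P[X ≥ 25] ≤ 37/125 ≈ 0.296.


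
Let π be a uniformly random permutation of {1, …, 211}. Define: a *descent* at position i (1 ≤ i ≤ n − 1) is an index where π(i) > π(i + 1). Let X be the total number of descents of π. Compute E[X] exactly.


Write X = Σ X_I over i = 1, …, 210, with X_I the indicator of one descent.
There are 210 indicators.
For each fixed i, the pair (π(i), π(i+1)) is a uniformly random ordered pair of distinct values from {1, …, 211}; by symmetry P[π(i) > π(i+1)] = 1/2.
By linearity: E[X] = 210 · (1/2) = (211 − 1) · (1/2) = 105 ≈ 105.00000.

E[X] = 105 = 105.00000.


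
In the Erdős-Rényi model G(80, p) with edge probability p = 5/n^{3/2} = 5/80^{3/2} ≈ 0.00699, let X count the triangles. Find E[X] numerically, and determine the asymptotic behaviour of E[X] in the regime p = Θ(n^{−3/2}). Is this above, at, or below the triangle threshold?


Number of potential triangles: C(80, 3) = 82160.
Each occurs with probability p³ ≈ (0.00699)³ ≈ 3.41197e-07.
By linearity: E[X] = C(80, 3)·p³ ≈ 82160 · 3.41197e-07 ≈ 0.028.
Since α = 3/2 > 1, p = c/n^{3/2} = o(1/n) is below the triangle threshold p ~ 1/n. Asymptotically E[X] ~ (c³/6)·n^{3(1−α)} = (5³/6)·n^{-1.5} → 0, so by Markov's inequality G has no triangles w.h.p.

E[X] ≈ 0.028; in regime p = Θ(1/n^{3/2}) E[X] tends to 0 (below the triangle threshold p ~ 1/n).


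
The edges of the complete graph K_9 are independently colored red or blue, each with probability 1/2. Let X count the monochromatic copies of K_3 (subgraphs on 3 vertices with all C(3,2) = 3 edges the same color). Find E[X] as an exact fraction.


Let X = Σ_S X_S over the C(9, 3) = 84 subsets S of size 3, where X_S = 1 if the K_3 on S is monochromatic.
For a fixed S, the K_3 on S has C(3, 2) = 3 edges. P[all 3 edges red] = (1/2)^3, and likewise for blue, so P[monochromatic] = 2·(1/2)^3 = 2^{1 − 3} = 1/4.
By linearity of expectation: E[X] = C(9, 3) · 2^{1 − 3} = 84 · 1/4 = 21.
Numerically: E[X] ≈ 21.0000.

E[X] = C(9,3)·2^(1−C(3,2)) = 21 ≈ 21.0000.


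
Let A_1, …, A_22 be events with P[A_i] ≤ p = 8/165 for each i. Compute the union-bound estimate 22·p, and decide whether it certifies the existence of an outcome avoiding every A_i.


Union bound: P[∪_{i=1}^{22} A_i] ≤ Σ_i P[A_i] ≤ 22·p = 22·(8/165) = 16/15.
Numerically: 16/15 ≈ 1.0666667.
Is 16/15 < 1? NO.
Since the bound 16/15 is ≥ 1, the union bound is uninformative here; it does NOT by itself certify existence.

22·p = 16/15 ≈ 1.0666667; existence NOT certified by the union bound.


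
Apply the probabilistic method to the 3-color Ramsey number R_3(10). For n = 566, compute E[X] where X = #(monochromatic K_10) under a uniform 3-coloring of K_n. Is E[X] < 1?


E[X] = C(566, 10) · 3^{1 − 45} = 858376364549067965458 · 3^{−44} = 858376364549067965458/984770902183611232881.
As a reduced fraction: E[X] = 858376364549067965458/984770902183611232881 ≈ 0.872.
Is E[X] < 1? YES.
Since E[X] < 1, there exists a 3-coloring of K_{566} with no monochromatic K_10; hence R_3(10) > 566.

E[X] = 858376364549067965458/984770902183611232881 ≈ 0.872; E[X] < 1, so R_3(10) > 566.


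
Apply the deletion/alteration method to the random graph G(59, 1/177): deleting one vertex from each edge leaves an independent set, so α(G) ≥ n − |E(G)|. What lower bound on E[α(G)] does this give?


E[|E(G)|] = C(59, 2)·p = 1711 · (1/177) = 29/3.
E[α(G)] ≥ n − E[|E(G)|] = 59 − 29/3 = 148/3.
Numerically: ≈ 49.333333.
(This is only a lower bound; the true E[α(G)] may be larger.)

E[α(G)] ≥ 148/3 ≈ 49.333333.


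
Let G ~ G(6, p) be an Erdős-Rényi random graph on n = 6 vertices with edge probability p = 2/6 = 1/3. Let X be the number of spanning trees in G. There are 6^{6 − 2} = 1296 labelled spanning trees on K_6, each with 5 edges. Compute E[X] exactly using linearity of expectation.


K_6 has 6^{6 − 2} = 1296 labelled spanning trees.
For each such spanning tree H, let X_H = 1 if all 5 edges of H are present in G. Then P[X_H = 1] = p^{5} = (1/3)^{5} = 1/243.
By linearity of expectation: E[X] = Σ_H E[X_H] = 1296 · p^{5} = 1296 · 1/243 = 16/3.
Numerically: E[X] ≈ 5.3333.

E[X] = 1296 · (1/3)^{5} = 16/3 ≈ 5.3333.


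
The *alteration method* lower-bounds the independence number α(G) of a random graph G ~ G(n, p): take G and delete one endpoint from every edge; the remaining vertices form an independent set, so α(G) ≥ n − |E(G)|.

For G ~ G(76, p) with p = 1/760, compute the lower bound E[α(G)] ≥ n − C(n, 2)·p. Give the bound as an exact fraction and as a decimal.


E[|E(G)|] = C(76, 2)·p = 2850 · (1/760) = 15/4.
E[α(G)] ≥ n − E[|E(G)|] = 76 − 15/4 = 289/4.
Numerically: ≈ 72.250.
(This is only a lower bound; the true E[α(G)] may be larger.)

E[α(G)] ≥ 289/4 ≈ 72.250.


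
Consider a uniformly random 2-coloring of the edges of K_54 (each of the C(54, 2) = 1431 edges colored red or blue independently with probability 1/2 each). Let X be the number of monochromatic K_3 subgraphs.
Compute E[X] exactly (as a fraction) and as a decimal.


Let X = Σ_S X_S over the C(54, 3) = 24804 subsets S of size 3, where X_S = 1 if the K_3 on S is monochromatic.
For a fixed S, the K_3 on S has C(3, 2) = 3 edges. P[all 3 edges red] = (1/2)^3, and likewise for blue, so P[monochromatic] = 2·(1/2)^3 = 2^{1 − 3} = 1/4.
Summing: E[X] = C(54, 3) · 2^{1 − 3} = 24804 · 1/4 = 6201.
Numerically: E[X] ≈ 6201.000.

E[X] = C(54,3)·2^(1−C(3,2)) = 6201 ≈ 6201.000.


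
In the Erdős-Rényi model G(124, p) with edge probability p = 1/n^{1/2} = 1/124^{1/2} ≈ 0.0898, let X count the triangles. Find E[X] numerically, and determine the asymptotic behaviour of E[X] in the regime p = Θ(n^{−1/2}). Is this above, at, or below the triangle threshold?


Number of potential triangles: C(124, 3) = 310124.
Each occurs with probability p³ ≈ (0.0898)³ ≈ 7.242149e-04.
By linearity: E[X] = C(124, 3)·p³ ≈ 310124 · 7.242149e-04 ≈ 224.5964.
Since α = 1/2 < 1, p = c/n^{1/2} ≫ 1/n is above the triangle threshold p ~ 1/n. Asymptotically E[X] ~ (c³/6)·n^{3(1−α)} = (1³/6)·n^{1.5} → ∞; triangles are abundant w.h.p.

E[X] ≈ 224.5964; in regime p = Θ(1/n^{1/2}) E[X] diverges (above the triangle threshold p ~ 1/n).


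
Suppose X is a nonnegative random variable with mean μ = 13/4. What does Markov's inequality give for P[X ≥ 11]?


μ = E[X] = 13/4, a = 11.
Markov: P[X ≥ 11] ≤ μ/a = (13/4)/11 = 13/44.
Numerically: ≈ 0.295455.
(Since a = 11 > μ = 3.250000, the bound 13/44 is < 1 and informative.)

P[X ≥ 11] ≤ 13/44 ≈ 0.295455.


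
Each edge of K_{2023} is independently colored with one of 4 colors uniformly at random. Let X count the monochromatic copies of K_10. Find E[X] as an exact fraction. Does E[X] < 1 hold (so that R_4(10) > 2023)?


E[X] = C(2023, 10) · 4^{1 − 45} = 309399856285778485315440716 · 4^{−44} = 309399856285778485315440716/309485009821345068724781056.
As a reduced fraction: E[X] = 77349964071444621328860179/77371252455336267181195264 ≈ 0.999725.
Is E[X] < 1? YES.
Since E[X] < 1, there exists a 4-coloring of K_{2023} with no monochromatic K_10; hence R_4(10) > 2023.

E[X] = 77349964071444621328860179/77371252455336267181195264 ≈ 0.999725; E[X] < 1, so R_4(10) > 2023.


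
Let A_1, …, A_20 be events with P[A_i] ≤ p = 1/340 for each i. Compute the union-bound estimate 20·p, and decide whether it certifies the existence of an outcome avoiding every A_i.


Union bound: P[∪_{i=1}^{20} A_i] ≤ Σ_i P[A_i] ≤ 20·p = 20·(1/340) = 1/17.
Numerically: 1/17 ≈ 0.05882.
Is 1/17 < 1? YES.
Since P[∪ A_i] ≤ 1/17 < 1, the complement has P[∩ A_i^c] ≥ 1 − 1/17 = 16/17 > 0, so some outcome avoids every A_i.

20·p = 1/17 ≈ 0.05882; existence CERTIFIED by the union bound.


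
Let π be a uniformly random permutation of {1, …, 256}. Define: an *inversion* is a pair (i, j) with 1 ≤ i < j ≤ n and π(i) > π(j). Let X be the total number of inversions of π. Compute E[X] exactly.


Write X = Σ X_I over the C(256, 2) = 32640 pairs i < j, with X_I the indicator of one inversion.
There are 32640 indicators.
For each fixed pair i < j, the values π(i) and π(j) are two distinct elements of {1, …, 256} in uniformly random order; by symmetry P[π(i) > π(j)] = 1/2.
By linearity: E[X] = 32640 · (1/2) = C(256, 2) · (1/2) = 32640/2 = 16320 ≈ 16320.000000.

E[X] = 16320 = 16320.000000.


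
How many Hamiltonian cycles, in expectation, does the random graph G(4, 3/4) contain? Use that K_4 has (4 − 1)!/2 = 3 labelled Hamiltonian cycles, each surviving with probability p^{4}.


K_4 has (4 − 1)!/2 = 3 labelled Hamiltonian cycles.
For each such Hamiltonian cycle H, let X_H = 1 if all 4 edges of H are present in G. Then P[X_H = 1] = p^{4} = (3/4)^{4} = 81/256.
By linearity: E[X] = Σ_H E[X_H] = 3 · p^{4} = 3 · 81/256 = 243/256.
Numerically: E[X] ≈ 0.9492.

E[X] = 3 · (3/4)^{4} = 243/256 ≈ 0.9492.


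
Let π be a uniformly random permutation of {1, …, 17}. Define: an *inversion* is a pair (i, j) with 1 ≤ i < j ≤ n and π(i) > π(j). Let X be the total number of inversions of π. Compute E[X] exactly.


Write X = Σ X_I over the C(17, 2) = 136 pairs i < j, with X_I the indicator of one inversion.
There are 136 indicators.
For each fixed pair i < j, the values π(i) and π(j) are two distinct elements of {1, …, 17} in uniformly random order; by symmetry P[π(i) > π(j)] = 1/2.
By linearity: E[X] = 136 · (1/2) = C(17, 2) · (1/2) = 136/2 = 68 ≈ 68.00000.

E[X] = 68 = 68.00000.


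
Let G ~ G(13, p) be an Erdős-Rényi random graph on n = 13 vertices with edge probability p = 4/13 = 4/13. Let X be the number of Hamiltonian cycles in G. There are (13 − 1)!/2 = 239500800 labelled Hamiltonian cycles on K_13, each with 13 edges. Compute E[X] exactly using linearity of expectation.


K_13 has (13 − 1)!/2 = 239500800 labelled Hamiltonian cycles.
For each such Hamiltonian cycle H, let X_H = 1 if all 13 edges of H are present in G. Then P[X_H = 1] = p^{13} = (4/13)^{13} = 67108864/302875106592253.
By linearity: E[X] = Σ_H E[X_H] = 239500800 · p^{13} = 239500800 · 67108864/302875106592253 = 16072626615091200/302875106592253.
Numerically: E[X] ≈ 53.0668.

E[X] = 239500800 · (4/13)^{13} = 16072626615091200/302875106592253 ≈ 53.0668.


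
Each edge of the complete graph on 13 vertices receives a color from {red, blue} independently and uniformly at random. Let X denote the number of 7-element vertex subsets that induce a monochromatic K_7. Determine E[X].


Let X = Σ_S X_S over the C(13, 7) = 1716 subsets S of size 7, where X_S = 1 if the K_7 on S is monochromatic.
For a fixed S, the K_7 on S has C(7, 2) = 21 edges. P[all 21 edges red] = (1/2)^21, and likewise for blue, so P[monochromatic] = 2·(1/2)^21 = 2^{1 − 21} = 1/1048576.
By linearity of expectation: E[X] = C(13, 7) · 2^{1 − 21} = 1716 · 1/1048576 = 429/262144.
Numerically: E[X] ≈ 0.00164.

E[X] = C(13,7)·2^(1−C(7,2)) = 429/262144 ≈ 0.00164.


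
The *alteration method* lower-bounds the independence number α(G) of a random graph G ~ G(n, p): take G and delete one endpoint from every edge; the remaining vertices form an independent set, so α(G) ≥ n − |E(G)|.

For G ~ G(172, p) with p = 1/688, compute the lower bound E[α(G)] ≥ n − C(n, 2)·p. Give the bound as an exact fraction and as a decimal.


E[|E(G)|] = C(172, 2)·p = 14706 · (1/688) = 171/8.
E[α(G)] ≥ n − E[|E(G)|] = 172 − 171/8 = 1205/8.
Numerically: ≈ 150.625000.
(This is only a lower bound; the true E[α(G)] may be larger.)

E[α(G)] ≥ 1205/8 ≈ 150.625000.


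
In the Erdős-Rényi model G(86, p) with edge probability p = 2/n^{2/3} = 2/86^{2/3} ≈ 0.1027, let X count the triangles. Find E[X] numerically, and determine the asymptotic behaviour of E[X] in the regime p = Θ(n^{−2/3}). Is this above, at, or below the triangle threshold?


Number of potential triangles: C(86, 3) = 102340.
Each occurs with probability p³ ≈ (0.1027)³ ≈ 1.081666e-03.
By linearity: E[X] = C(86, 3)·p³ ≈ 102340 · 1.081666e-03 ≈ 110.6977.
Since α = 2/3 < 1, p = c/n^{2/3} ≫ 1/n is above the triangle threshold p ~ 1/n. Asymptotically E[X] ~ (c³/6)·n^{3(1−α)} = (2³/6)·n^{1} → ∞; triangles are abundant w.h.p.

E[X] ≈ 110.6977; in regime p = Θ(1/n^{2/3}) E[X] diverges (above the triangle threshold p ~ 1/n).


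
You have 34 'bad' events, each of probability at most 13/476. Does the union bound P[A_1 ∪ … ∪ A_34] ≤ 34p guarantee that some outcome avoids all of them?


Union bound: P[∪_{i=1}^{34} A_i] ≤ Σ_i P[A_i] ≤ 34·p = 34·(13/476) = 13/14.
Numerically: 13/14 ≈ 0.929.
Is 13/14 < 1? YES.
Since P[∪ A_i] ≤ 13/14 < 1, the complement has P[∩ A_i^c] ≥ 1 − 13/14 = 1/14 > 0, so some outcome avoids every A_i.

34·p = 13/14 ≈ 0.929; existence CERTIFIED by the union bound.
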